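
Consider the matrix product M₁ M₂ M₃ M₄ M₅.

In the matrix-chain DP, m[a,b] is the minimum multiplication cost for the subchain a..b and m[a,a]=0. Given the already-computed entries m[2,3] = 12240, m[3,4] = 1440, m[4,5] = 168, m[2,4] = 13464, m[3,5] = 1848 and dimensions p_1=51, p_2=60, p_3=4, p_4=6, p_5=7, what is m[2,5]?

m[2,5] = min over k∈[2,4] of m[2,k]+m[k+1,5]+p_{1}·p_k·p_{5}.
k=2: 0 + 1848 + 51·60·7 = 23268; k=3: 12240 + 168 + 51·4·7 = 13836; k=4: 13464 + 0 + 51·6·7 = 15606.
Minimum: 13836 at k=3.

13836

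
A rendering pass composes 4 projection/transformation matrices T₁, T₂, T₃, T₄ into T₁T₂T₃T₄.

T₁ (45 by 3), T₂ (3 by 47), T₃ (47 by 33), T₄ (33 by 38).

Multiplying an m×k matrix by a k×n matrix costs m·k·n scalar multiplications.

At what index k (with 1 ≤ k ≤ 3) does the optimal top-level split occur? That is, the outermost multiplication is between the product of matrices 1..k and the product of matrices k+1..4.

Adjacent pairs: T₁T₂ = 45·3·47 = 6345; T₂T₃ = 3·47·33 = 4653; T₃T₄ = 47·33·38 = 58938.
Length 3: T₁..T₃: k=1: 0+4653+45·3·33=9108; k=2: 6345+0+45·47·33=76140 → min 9108 | T₂..T₄: k=2: 0+58938+3·47·38=64296; k=3: 4653+0+3·33·38=8415 → min 8415.
Top-level splits: k=1: (T₁..T₁)·(T₂..T₄) → 0+8415+45·3·38 = 13545; k=2: (T₁..T₂)·(T₃..T₄) → 6345+58938+45·47·38 = 145653; k=3: (T₁..T₃)·(T₄..T₄) → 9108+0+45·33·38 = 65538.
Best split is after T₁, i.e. k = 1.

1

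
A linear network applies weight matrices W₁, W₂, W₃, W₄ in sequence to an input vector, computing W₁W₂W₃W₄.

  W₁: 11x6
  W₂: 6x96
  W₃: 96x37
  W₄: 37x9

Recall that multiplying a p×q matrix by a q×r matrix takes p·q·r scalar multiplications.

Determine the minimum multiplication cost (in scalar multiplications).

Adjacent pairs: W₁W₂ = 11·6·96 = 6336; W₂W₃ = 6·96·37 = 21312; W₃W₄ = 96·37·9 = 31968.
Length 3: W₁..W₃: k=1: 0+21312+11·6·37=23754; k=2: 6336+0+11·96·37=45408 → min 23754 | W₂..W₄: k=2: 0+31968+6·96·9=37152; k=3: 21312+0+6·37·9=23310 → min 23310.
Length 4: W₁..W₄: k=1: 0+23310+11·6·9=23904; k=2: 6336+31968+11·96·9=47808; k=3: 23754+0+11·37·9=27417 → min 23904.
Optimal order: (W₁((W₂W₃)W₄)) with cost 23904.

23904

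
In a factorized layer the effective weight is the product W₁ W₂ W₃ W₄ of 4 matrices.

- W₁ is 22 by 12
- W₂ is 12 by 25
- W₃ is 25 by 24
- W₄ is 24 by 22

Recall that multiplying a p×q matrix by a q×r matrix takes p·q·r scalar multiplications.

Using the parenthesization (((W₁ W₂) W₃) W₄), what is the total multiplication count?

(W₁ W₂): 22×12 by 12×25 → 22×25, cost 22·12·25 = 6600
((W₁ W₂) W₃): 22×25 by 25×24 → 22×24, cost 22·25·24 = 13200; cumulative 19800
(((W₁ W₂) W₃) W₄): 22×24 by 24×22 → 22×22, cost 22·24·22 = 11616; cumulative 31416
Total: 31416 scalar multiplications.

31416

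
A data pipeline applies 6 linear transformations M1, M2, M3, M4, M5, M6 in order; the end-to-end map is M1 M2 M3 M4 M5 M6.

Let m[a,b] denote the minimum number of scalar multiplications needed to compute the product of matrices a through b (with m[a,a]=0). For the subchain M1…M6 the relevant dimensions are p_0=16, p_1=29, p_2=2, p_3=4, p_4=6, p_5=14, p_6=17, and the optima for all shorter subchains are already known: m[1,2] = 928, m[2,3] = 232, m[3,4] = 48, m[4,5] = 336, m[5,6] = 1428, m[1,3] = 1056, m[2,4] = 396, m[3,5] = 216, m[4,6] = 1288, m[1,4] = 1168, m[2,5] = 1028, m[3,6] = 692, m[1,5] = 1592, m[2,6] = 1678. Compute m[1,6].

m[1,6] = min over k∈[1,5] of m[1,k]+m[k+1,6]+p_{0}·p_k·p_{6}.
k=1: 0 + 1678 + 16·29·17 = 9566; k=2: 928 + 692 + 16·2·17 = 2164; k=3: 1056 + 1288 + 16·4·17 = 3432; k=4: 1168 + 1428 + 16·6·17 = 4228; k=5: 1592 + 0 + 16·14·17 = 5400.
Minimum: 2164 at k=2.

2164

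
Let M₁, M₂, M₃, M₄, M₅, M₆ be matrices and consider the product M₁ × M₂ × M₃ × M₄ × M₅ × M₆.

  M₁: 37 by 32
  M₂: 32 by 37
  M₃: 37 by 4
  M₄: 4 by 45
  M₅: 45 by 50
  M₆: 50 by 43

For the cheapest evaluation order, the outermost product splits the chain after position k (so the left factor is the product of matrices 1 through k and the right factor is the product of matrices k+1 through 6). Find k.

Adjacent pairs: M₁M₂ = 37·32·37 = 43808; M₂M₃ = 32·37·4 = 4736; M₃M₄ = 37·4·45 = 6660; M₄M₅ = 4·45·50 = 9000; M₅M₆ = 45·50·43 = 96750.
Length 3: M₁..M₃: k=1: 0+4736+37·32·4=9472; k=2: 43808+0+37·37·4=49284 → min 9472 | M₂..M₄: k=2: 0+6660+32·37·45=59940; k=3: 4736+0+32·4·45=10496 → min 10496 | M₃..M₅: k=3: 0+9000+37·4·50=16400; k=4: 6660+0+37·45·50=89910 → min 16400 | M₄..M₆: k=4: 0+96750+4·45·43=104490; k=5: 9000+0+4·50·43=17600 → min 17600.
Length 4: M₁..M₄: k=1: 0+10496+37·32·45=63776; k=2: 43808+6660+37·37·45=112073; k=3: 9472+0+37·4·45=16132 → min 16132 | M₂..M₅: k=2: 0+16400+32·37·50=75600; k=3: 4736+9000+32·4·50=20136; k=4: 10496+0+32·45·50=82496 → min 20136 | M₃..M₆: k=3: 0+17600+37·4·43=23964; k=4: 6660+96750+37·45·43=175005; k=5: 16400+0+37·50·43=95950 → min 23964.
Length 5: M₁..M₅: k=1: 0+20136+37·32·50=79336; k=2: 43808+16400+37·37·50=128658; k=3: 9472+9000+37·4·50=25872; k=4: 16132+0+37·45·50=99382 → min 25872 | M₂..M₆: k=2: 0+23964+32·37·43=74876; k=3: 4736+17600+32·4·43=27840; k=4: 10496+96750+32·45·43=169166; k=5: 20136+0+32·50·43=88936 → min 27840.
Top-level splits: k=1: (M₁..M₁)·(M₂..M₆) → 0+27840+37·32·43 = 78752; k=2: (M₁..M₂)·(M₃..M₆) → 43808+23964+37·37·43 = 126639; k=3: (M₁..M₃)·(M₄..M₆) → 9472+17600+37·4·43 = 33436; k=4: (M₁..M₄)·(M₅..M₆) → 16132+96750+37·45·43 = 184477; k=5: (M₁..M₅)·(M₆..M₆) → 25872+0+37·50·43 = 105422.
Best split is after M₃, i.e. k = 3.

3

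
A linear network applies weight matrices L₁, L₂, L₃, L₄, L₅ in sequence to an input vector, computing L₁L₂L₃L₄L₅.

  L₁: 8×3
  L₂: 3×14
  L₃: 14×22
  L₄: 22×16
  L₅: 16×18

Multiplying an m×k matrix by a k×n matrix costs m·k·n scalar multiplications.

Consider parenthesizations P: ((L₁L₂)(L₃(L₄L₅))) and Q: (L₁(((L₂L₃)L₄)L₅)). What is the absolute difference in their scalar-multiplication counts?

10956

Order P = ((L₁L₂)(L₃(L₄L₅))): (L₁L₂): 8×3 by 3×14 → 8×14, cost 8·3·14 = 336; (L₄L₅): 22×16 by 16×18 → 22×18, cost 22·16·18 = 6336; (L₃(L₄L₅)): 14×22 by 22×18 → 14×18, cost 14·22·18 = 5544; cumulative 11880; ((L₁L₂)(L₃(L₄L₅))): 8×14 by 14×18 → 8×18, cost 8·14·18 = 2016; cumulative 14232. Total 14232.
Order Q = (L₁(((L₂L₃)L₄)L₅)): (L₂L₃): 3×14 by 14×22 → 3×22, cost 3·14·22 = 924; ((L₂L₃)L₄): 3×22 by 22×16 → 3×16, cost 3·22·16 = 1056; cumulative 1980; (((L₂L₃)L₄)L₅): 3×16 by 16×18 → 3×18, cost 3·16·18 = 864; cumulative 2844; (L₁(((L₂L₃)L₄)L₅)): 8×3 by 3×18 → 8×18, cost 8·3·18 = 432; cumulative 3276. Total 3276.
Difference: |14232 − 3276| = 10956.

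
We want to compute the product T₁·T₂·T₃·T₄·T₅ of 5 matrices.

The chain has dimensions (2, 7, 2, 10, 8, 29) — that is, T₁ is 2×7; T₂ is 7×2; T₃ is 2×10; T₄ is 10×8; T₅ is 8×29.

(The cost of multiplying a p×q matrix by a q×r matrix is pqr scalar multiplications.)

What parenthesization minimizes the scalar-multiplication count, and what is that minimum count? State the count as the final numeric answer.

Adjacent pairs: T₁T₂ = 2·7·2 = 28; T₂T₃ = 7·2·10 = 140; T₃T₄ = 2·10·8 = 160; T₄T₅ = 10·8·29 = 2320.
Length 3: T₁..T₃: k=1: 0+140+2·7·10=280; k=2: 28+0+2·2·10=68 → min 68 | T₂..T₄: k=2: 0+160+7·2·8=272; k=3: 140+0+7·10·8=700 → min 272 | T₃..T₅: k=3: 0+2320+2·10·29=2900; k=4: 160+0+2·8·29=624 → min 624.
Length 4: T₁..T₄: k=1: 0+272+2·7·8=384; k=2: 28+160+2·2·8=220; k=3: 68+0+2·10·8=228 → min 220 | T₂..T₅: k=2: 0+624+7·2·29=1030; k=3: 140+2320+7·10·29=4490; k=4: 272+0+7·8·29=1896 → min 1030.
Length 5: T₁..T₅: k=1: 0+1030+2·7·29=1436; k=2: 28+624+2·2·29=768; k=3: 68+2320+2·10·29=2968; k=4: 220+0+2·8·29=684 → min 684.
Optimal parenthesization: (((T₁·T₂)·(T₃·T₄))·T₅) with cost 684.

684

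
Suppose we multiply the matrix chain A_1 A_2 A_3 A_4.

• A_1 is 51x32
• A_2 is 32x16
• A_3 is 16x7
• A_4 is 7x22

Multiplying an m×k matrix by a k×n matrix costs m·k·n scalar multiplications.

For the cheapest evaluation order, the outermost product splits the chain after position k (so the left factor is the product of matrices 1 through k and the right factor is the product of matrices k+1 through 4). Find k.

3

Adjacent pairs: A_1A_2 = 51·32·16 = 26112; A_2A_3 = 32·16·7 = 3584; A_3A_4 = 16·7·22 = 2464.
Length 3: A_1..A_3: k=1: 0+3584+51·32·7=15008; k=2: 26112+0+51·16·7=31824 → min 15008 | A_2..A_4: k=2: 0+2464+32·16·22=13728; k=3: 3584+0+32·7·22=8512 → min 8512.
Top-level splits: k=1: (A_1..A_1)·(A_2..A_4) → 0+8512+51·32·22 = 44416; k=2: (A_1..A_2)·(A_3..A_4) → 26112+2464+51·16·22 = 46528; k=3: (A_1..A_3)·(A_4..A_4) → 15008+0+51·7·22 = 22862.
Best split is after A_3, i.e. k = 3.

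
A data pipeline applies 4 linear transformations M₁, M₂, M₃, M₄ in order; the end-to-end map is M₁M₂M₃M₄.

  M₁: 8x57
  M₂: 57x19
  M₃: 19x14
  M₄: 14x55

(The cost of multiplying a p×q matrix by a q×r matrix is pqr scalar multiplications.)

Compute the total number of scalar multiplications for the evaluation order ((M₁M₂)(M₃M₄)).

31654

(M₁M₂): 8×57 by 57×19 → 8×19, cost 8·57·19 = 8664
(M₃M₄): 19×14 by 14×55 → 19×55, cost 19·14·55 = 14630
((M₁M₂)(M₃M₄)): 8×19 by 19×55 → 8×55, cost 8·19·55 = 8360; cumulative 31654
Total: 31654 scalar multiplications.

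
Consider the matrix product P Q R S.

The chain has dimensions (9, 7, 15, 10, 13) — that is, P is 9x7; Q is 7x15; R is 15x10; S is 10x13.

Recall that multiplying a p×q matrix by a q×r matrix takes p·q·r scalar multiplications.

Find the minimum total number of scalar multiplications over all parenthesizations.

Adjacent pairs: PQ = 9·7·15 = 945; QR = 7·15·10 = 1050; RS = 15·10·13 = 1950.
Length 3: P..R: k=1: 0+1050+9·7·10=1680; k=2: 945+0+9·15·10=2295 → min 1680 | Q..S: k=2: 0+1950+7·15·13=3315; k=3: 1050+0+7·10·13=1960 → min 1960.
Length 4: P..S: k=1: 0+1960+9·7·13=2779; k=2: 945+1950+9·15·13=4650; k=3: 1680+0+9·10·13=2850 → min 2779.
Optimal order: (P ((Q R) S)) with cost 2779.

2779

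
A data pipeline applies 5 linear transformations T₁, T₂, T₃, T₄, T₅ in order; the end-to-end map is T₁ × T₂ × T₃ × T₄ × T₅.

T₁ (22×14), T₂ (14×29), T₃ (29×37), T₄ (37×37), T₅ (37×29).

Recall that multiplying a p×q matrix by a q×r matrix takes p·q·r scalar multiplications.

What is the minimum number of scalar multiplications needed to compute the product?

Adjacent pairs: T₁T₂ = 22·14·29 = 8932; T₂T₃ = 14·29·37 = 15022; T₃T₄ = 29·37·37 = 39701; T₄T₅ = 37·37·29 = 39701.
Length 3: T₁..T₃: k=1: 0+15022+22·14·37=26418; k=2: 8932+0+22·29·37=32538 → min 26418 | T₂..T₄: k=2: 0+39701+14·29·37=54723; k=3: 15022+0+14·37·37=34188 → min 34188 | T₃..T₅: k=3: 0+39701+29·37·29=70818; k=4: 39701+0+29·37·29=70818 → min 70818.
Length 4: T₁..T₄: k=1: 0+34188+22·14·37=45584; k=2: 8932+39701+22·29·37=72239; k=3: 26418+0+22·37·37=56536 → min 45584 | T₂..T₅: k=2: 0+70818+14·29·29=82592; k=3: 15022+39701+14·37·29=69745; k=4: 34188+0+14·37·29=49210 → min 49210.
Length 5: T₁..T₅: k=1: 0+49210+22·14·29=58142; k=2: 8932+70818+22·29·29=98252; k=3: 26418+39701+22·37·29=89725; k=4: 45584+0+22·37·29=69190 → min 58142.
Optimal order: (T₁ × (((T₂ × T₃) × T₄) × T₅)) with cost 58142.

58142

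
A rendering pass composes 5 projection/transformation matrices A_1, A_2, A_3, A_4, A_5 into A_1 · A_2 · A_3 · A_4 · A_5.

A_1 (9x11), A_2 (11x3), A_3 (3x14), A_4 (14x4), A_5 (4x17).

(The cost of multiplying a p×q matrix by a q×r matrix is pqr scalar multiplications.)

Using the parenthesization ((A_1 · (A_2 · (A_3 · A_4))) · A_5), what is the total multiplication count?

1308

(A_3 · A_4): 3×14 by 14×4 → 3×4, cost 3·14·4 = 168
(A_2 · (A_3 · A_4)): 11×3 by 3×4 → 11×4, cost 11·3·4 = 132; cumulative 300
(A_1 · (A_2 · (A_3 · A_4))): 9×11 by 11×4 → 9×4, cost 9·11·4 = 396; cumulative 696
((A_1 · (A_2 · (A_3 · A_4))) · A_5): 9×4 by 4×17 → 9×17, cost 9·4·17 = 612; cumulative 1308
Total: 1308 scalar multiplications.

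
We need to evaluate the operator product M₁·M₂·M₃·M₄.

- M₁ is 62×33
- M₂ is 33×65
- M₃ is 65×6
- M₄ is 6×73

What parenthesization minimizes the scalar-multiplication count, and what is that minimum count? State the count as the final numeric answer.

52302

Adjacent pairs: M₁M₂ = 62·33·65 = 132990; M₂M₃ = 33·65·6 = 12870; M₃M₄ = 65·6·73 = 28470.
Length 3: M₁..M₃: k=1: 0+12870+62·33·6=25146; k=2: 132990+0+62·65·6=157170 → min 25146 | M₂..M₄: k=2: 0+28470+33·65·73=185055; k=3: 12870+0+33·6·73=27324 → min 27324.
Length 4: M₁..M₄: k=1: 0+27324+62·33·73=176682; k=2: 132990+28470+62·65·73=455650; k=3: 25146+0+62·6·73=52302 → min 52302.
Optimal parenthesization: ((M₁·(M₂·M₃))·M₄) with cost 52302.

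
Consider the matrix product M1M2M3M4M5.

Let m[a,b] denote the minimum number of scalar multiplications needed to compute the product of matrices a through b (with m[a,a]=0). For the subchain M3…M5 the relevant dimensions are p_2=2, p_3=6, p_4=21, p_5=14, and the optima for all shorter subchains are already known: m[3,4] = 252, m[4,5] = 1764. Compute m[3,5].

m[3,5] = min over k∈[3,4] of m[3,k]+m[k+1,5]+p_{2}·p_k·p_{5}.
k=3: 0 + 1764 + 2·6·14 = 1932; k=4: 252 + 0 + 2·21·14 = 840.
Minimum: 840 at k=4.

840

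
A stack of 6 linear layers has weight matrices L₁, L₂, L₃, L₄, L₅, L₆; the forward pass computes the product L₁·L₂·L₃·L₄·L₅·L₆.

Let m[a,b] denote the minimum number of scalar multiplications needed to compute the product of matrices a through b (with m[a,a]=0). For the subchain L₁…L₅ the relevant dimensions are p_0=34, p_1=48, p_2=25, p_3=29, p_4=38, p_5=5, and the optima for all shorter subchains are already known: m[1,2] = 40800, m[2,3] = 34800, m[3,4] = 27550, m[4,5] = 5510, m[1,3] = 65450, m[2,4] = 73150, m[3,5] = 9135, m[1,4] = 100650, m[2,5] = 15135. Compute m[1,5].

23295

m[1,5] = min over k∈[1,4] of m[1,k]+m[k+1,5]+p_{0}·p_k·p_{5}.
k=1: 0 + 15135 + 34·48·5 = 23295; k=2: 40800 + 9135 + 34·25·5 = 54185; k=3: 65450 + 5510 + 34·29·5 = 75890; k=4: 100650 + 0 + 34·38·5 = 107110.
Minimum: 23295 at k=1.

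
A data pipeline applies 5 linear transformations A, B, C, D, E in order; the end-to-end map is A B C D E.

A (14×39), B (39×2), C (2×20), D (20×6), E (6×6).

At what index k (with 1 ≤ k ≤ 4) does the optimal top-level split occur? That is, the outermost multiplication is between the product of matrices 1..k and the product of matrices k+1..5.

2

Adjacent pairs: AB = 14·39·2 = 1092; BC = 39·2·20 = 1560; CD = 2·20·6 = 240; DE = 20·6·6 = 720.
Length 3: A..C: k=1: 0+1560+14·39·20=12480; k=2: 1092+0+14·2·20=1652 → min 1652 | B..D: k=2: 0+240+39·2·6=708; k=3: 1560+0+39·20·6=6240 → min 708 | C..E: k=3: 0+720+2·20·6=960; k=4: 240+0+2·6·6=312 → min 312.
Length 4: A..D: k=1: 0+708+14·39·6=3984; k=2: 1092+240+14·2·6=1500; k=3: 1652+0+14·20·6=3332 → min 1500 | B..E: k=2: 0+312+39·2·6=780; k=3: 1560+720+39·20·6=6960; k=4: 708+0+39·6·6=2112 → min 780.
Top-level splits: k=1: (A..A)·(B..E) → 0+780+14·39·6 = 4056; k=2: (A..B)·(C..E) → 1092+312+14·2·6 = 1572; k=3: (A..C)·(D..E) → 1652+720+14·20·6 = 4052; k=4: (A..D)·(E..E) → 1500+0+14·6·6 = 2004.
Best split is after B, i.e. k = 2.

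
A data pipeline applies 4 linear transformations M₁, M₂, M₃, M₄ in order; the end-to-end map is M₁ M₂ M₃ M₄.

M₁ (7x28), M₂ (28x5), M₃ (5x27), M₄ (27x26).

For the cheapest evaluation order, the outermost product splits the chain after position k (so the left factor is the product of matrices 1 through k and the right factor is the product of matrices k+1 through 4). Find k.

Adjacent pairs: M₁M₂ = 7·28·5 = 980; M₂M₃ = 28·5·27 = 3780; M₃M₄ = 5·27·26 = 3510.
Length 3: M₁..M₃: k=1: 0+3780+7·28·27=9072; k=2: 980+0+7·5·27=1925 → min 1925 | M₂..M₄: k=2: 0+3510+28·5·26=7150; k=3: 3780+0+28·27·26=23436 → min 7150.
Top-level splits: k=1: (M₁..M₁)·(M₂..M₄) → 0+7150+7·28·26 = 12246; k=2: (M₁..M₂)·(M₃..M₄) → 980+3510+7·5·26 = 5400; k=3: (M₁..M₃)·(M₄..M₄) → 1925+0+7·27·26 = 6839.
Best split is after M₂, i.e. k = 2.

2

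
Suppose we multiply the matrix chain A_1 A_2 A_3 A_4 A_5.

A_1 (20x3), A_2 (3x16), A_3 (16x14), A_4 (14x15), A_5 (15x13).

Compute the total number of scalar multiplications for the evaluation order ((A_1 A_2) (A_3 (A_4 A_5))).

10762

(A_1 A_2): 20×3 by 3×16 → 20×16, cost 20·3·16 = 960
(A_4 A_5): 14×15 by 15×13 → 14×13, cost 14·15·13 = 2730
(A_3 (A_4 A_5)): 16×14 by 14×13 → 16×13, cost 16·14·13 = 2912; cumulative 5642
((A_1 A_2) (A_3 (A_4 A_5))): 20×16 by 16×13 → 20×13, cost 20·16·13 = 4160; cumulative 10762
Total: 10762 scalar multiplications.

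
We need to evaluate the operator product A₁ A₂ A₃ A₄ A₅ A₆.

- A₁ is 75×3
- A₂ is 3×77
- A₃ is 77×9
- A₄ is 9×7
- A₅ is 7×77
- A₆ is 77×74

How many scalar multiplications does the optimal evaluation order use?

37629

Adjacent pairs: A₁A₂ = 75·3·77 = 17325; A₂A₃ = 3·77·9 = 2079; A₃A₄ = 77·9·7 = 4851; A₄A₅ = 9·7·77 = 4851; A₅A₆ = 7·77·74 = 39886.
Length 3: A₁..A₃: k=1: 0+2079+75·3·9=4104; k=2: 17325+0+75·77·9=69300 → min 4104 | A₂..A₄: k=2: 0+4851+3·77·7=6468; k=3: 2079+0+3·9·7=2268 → min 2268 | A₃..A₅: k=3: 0+4851+77·9·77=58212; k=4: 4851+0+77·7·77=46354 → min 46354 | A₄..A₆: k=4: 0+39886+9·7·74=44548; k=5: 4851+0+9·77·74=56133 → min 44548.
Length 4: A₁..A₄: k=1: 0+2268+75·3·7=3843; k=2: 17325+4851+75·77·7=62601; k=3: 4104+0+75·9·7=8829 → min 3843 | A₂..A₅: k=2: 0+46354+3·77·77=64141; k=3: 2079+4851+3·9·77=9009; k=4: 2268+0+3·7·77=3885 → min 3885 | A₃..A₆: k=3: 0+44548+77·9·74=95830; k=4: 4851+39886+77·7·74=84623; k=5: 46354+0+77·77·74=485100 → min 84623.
Length 5: A₁..A₅: k=1: 0+3885+75·3·77=21210; k=2: 17325+46354+75·77·77=508354; k=3: 4104+4851+75·9·77=60930; k=4: 3843+0+75·7·77=44268 → min 21210 | A₂..A₆: k=2: 0+84623+3·77·74=101717; k=3: 2079+44548+3·9·74=48625; k=4: 2268+39886+3·7·74=43708; k=5: 3885+0+3·77·74=20979 → min 20979.
Length 6: A₁..A₆: k=1: 0+20979+75·3·74=37629; k=2: 17325+84623+75·77·74=529298; k=3: 4104+44548+75·9·74=98602; k=4: 3843+39886+75·7·74=82579; k=5: 21210+0+75·77·74=448560 → min 37629.
Optimal order: (A₁ ((((A₂ A₃) A₄) A₅) A₆)) with cost 37629.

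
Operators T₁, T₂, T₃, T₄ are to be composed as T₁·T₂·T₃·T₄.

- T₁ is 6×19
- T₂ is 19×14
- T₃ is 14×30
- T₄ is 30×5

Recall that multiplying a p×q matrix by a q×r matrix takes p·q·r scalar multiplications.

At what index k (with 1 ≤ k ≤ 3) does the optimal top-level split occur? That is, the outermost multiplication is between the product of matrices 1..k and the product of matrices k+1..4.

Adjacent pairs: T₁T₂ = 6·19·14 = 1596; T₂T₃ = 19·14·30 = 7980; T₃T₄ = 14·30·5 = 2100.
Length 3: T₁..T₃: k=1: 0+7980+6·19·30=11400; k=2: 1596+0+6·14·30=4116 → min 4116 | T₂..T₄: k=2: 0+2100+19·14·5=3430; k=3: 7980+0+19·30·5=10830 → min 3430.
Top-level splits: k=1: (T₁..T₁)·(T₂..T₄) → 0+3430+6·19·5 = 4000; k=2: (T₁..T₂)·(T₃..T₄) → 1596+2100+6·14·5 = 4116; k=3: (T₁..T₃)·(T₄..T₄) → 4116+0+6·30·5 = 5016.
Best split is after T₁, i.e. k = 1.

1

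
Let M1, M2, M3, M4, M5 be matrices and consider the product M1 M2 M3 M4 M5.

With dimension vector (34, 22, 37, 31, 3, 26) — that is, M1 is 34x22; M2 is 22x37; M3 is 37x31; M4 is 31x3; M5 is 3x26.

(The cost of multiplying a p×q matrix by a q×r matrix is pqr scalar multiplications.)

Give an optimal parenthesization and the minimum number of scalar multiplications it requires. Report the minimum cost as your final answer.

10779

Adjacent pairs: M1M2 = 34·22·37 = 27676; M2M3 = 22·37·31 = 25234; M3M4 = 37·31·3 = 3441; M4M5 = 31·3·26 = 2418.
Length 3: M1..M3: k=1: 0+25234+34·22·31=48422; k=2: 27676+0+34·37·31=66674 → min 48422 | M2..M4: k=2: 0+3441+22·37·3=5883; k=3: 25234+0+22·31·3=27280 → min 5883 | M3..M5: k=3: 0+2418+37·31·26=32240; k=4: 3441+0+37·3·26=6327 → min 6327.
Length 4: M1..M4: k=1: 0+5883+34·22·3=8127; k=2: 27676+3441+34·37·3=34891; k=3: 48422+0+34·31·3=51584 → min 8127 | M2..M5: k=2: 0+6327+22·37·26=27491; k=3: 25234+2418+22·31·26=45384; k=4: 5883+0+22·3·26=7599 → min 7599.
Length 5: M1..M5: k=1: 0+7599+34·22·26=27047; k=2: 27676+6327+34·37·26=66711; k=3: 48422+2418+34·31·26=78244; k=4: 8127+0+34·3·26=10779 → min 10779.
Optimal parenthesization: ((M1 (M2 (M3 M4))) M5) with cost 10779.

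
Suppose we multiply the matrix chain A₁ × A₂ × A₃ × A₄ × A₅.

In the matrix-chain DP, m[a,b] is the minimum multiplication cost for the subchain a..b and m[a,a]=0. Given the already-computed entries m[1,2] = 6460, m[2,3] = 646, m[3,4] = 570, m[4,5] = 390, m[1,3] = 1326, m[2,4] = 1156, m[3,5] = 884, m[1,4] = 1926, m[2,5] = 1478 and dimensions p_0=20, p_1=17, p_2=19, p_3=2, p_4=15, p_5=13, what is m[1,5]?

m[1,5] = min over k∈[1,4] of m[1,k]+m[k+1,5]+p_{0}·p_k·p_{5}.
k=1: 0 + 1478 + 20·17·13 = 5898; k=2: 6460 + 884 + 20·19·13 = 12284; k=3: 1326 + 390 + 20·2·13 = 2236; k=4: 1926 + 0 + 20·15·13 = 5826.
Minimum: 2236 at k=3.

2236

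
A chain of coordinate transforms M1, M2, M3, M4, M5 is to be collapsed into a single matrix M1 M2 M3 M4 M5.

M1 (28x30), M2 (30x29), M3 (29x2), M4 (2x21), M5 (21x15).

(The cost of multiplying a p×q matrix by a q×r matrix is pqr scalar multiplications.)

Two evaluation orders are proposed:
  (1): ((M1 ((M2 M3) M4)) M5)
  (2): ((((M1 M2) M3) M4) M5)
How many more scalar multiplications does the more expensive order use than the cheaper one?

Order (1) = ((M1 ((M2 M3) M4)) M5): (M2 M3): 30×29 by 29×2 → 30×2, cost 30·29·2 = 1740; ((M2 M3) M4): 30×2 by 2×21 → 30×21, cost 30·2·21 = 1260; cumulative 3000; (M1 ((M2 M3) M4)): 28×30 by 30×21 → 28×21, cost 28·30·21 = 17640; cumulative 20640; ((M1 ((M2 M3) M4)) M5): 28×21 by 21×15 → 28×15, cost 28·21·15 = 8820; cumulative 29460. Total 29460.
Order (2) = ((((M1 M2) M3) M4) M5): (M1 M2): 28×30 by 30×29 → 28×29, cost 28·30·29 = 24360; ((M1 M2) M3): 28×29 by 29×2 → 28×2, cost 28·29·2 = 1624; cumulative 25984; (((M1 M2) M3) M4): 28×2 by 2×21 → 28×21, cost 28·2·21 = 1176; cumulative 27160; ((((M1 M2) M3) M4) M5): 28×21 by 21×15 → 28×15, cost 28·21·15 = 8820; cumulative 35980. Total 35980.
Difference: |29460 − 35980| = 6520.

6520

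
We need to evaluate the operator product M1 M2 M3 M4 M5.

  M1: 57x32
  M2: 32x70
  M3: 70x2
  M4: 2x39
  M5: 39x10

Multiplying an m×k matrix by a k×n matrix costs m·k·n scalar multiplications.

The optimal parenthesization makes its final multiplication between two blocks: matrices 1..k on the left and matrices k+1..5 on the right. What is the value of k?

3

Adjacent pairs: M1M2 = 57·32·70 = 127680; M2M3 = 32·70·2 = 4480; M3M4 = 70·2·39 = 5460; M4M5 = 2·39·10 = 780.
Length 3: M1..M3: k=1: 0+4480+57·32·2=8128; k=2: 127680+0+57·70·2=135660 → min 8128 | M2..M4: k=2: 0+5460+32·70·39=92820; k=3: 4480+0+32·2·39=6976 → min 6976 | M3..M5: k=3: 0+780+70·2·10=2180; k=4: 5460+0+70·39·10=32760 → min 2180.
Length 4: M1..M4: k=1: 0+6976+57·32·39=78112; k=2: 127680+5460+57·70·39=288750; k=3: 8128+0+57·2·39=12574 → min 12574 | M2..M5: k=2: 0+2180+32·70·10=24580; k=3: 4480+780+32·2·10=5900; k=4: 6976+0+32·39·10=19456 → min 5900.
Top-level splits: k=1: (M1..M1)·(M2..M5) → 0+5900+57·32·10 = 24140; k=2: (M1..M2)·(M3..M5) → 127680+2180+57·70·10 = 169760; k=3: (M1..M3)·(M4..M5) → 8128+780+57·2·10 = 10048; k=4: (M1..M4)·(M5..M5) → 12574+0+57·39·10 = 34804.
Best split is after M3, i.e. k = 3.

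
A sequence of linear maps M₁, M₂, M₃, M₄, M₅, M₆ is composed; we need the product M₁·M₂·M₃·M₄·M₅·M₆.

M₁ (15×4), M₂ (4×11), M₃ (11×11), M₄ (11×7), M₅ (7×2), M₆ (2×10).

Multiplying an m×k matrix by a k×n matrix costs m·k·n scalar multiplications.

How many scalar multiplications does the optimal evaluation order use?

904

Adjacent pairs: M₁M₂ = 15·4·11 = 660; M₂M₃ = 4·11·11 = 484; M₃M₄ = 11·11·7 = 847; M₄M₅ = 11·7·2 = 154; M₅M₆ = 7·2·10 = 140.
Length 3: M₁..M₃: k=1: 0+484+15·4·11=1144; k=2: 660+0+15·11·11=2475 → min 1144 | M₂..M₄: k=2: 0+847+4·11·7=1155; k=3: 484+0+4·11·7=792 → min 792 | M₃..M₅: k=3: 0+154+11·11·2=396; k=4: 847+0+11·7·2=1001 → min 396 | M₄..M₆: k=4: 0+140+11·7·10=910; k=5: 154+0+11·2·10=374 → min 374.
Length 4: M₁..M₄: k=1: 0+792+15·4·7=1212; k=2: 660+847+15·11·7=2662; k=3: 1144+0+15·11·7=2299 → min 1212 | M₂..M₅: k=2: 0+396+4·11·2=484; k=3: 484+154+4·11·2=726; k=4: 792+0+4·7·2=848 → min 484 | M₃..M₆: k=3: 0+374+11·11·10=1584; k=4: 847+140+11·7·10=1757; k=5: 396+0+11·2·10=616 → min 616.
Length 5: M₁..M₅: k=1: 0+484+15·4·2=604; k=2: 660+396+15·11·2=1386; k=3: 1144+154+15·11·2=1628; k=4: 1212+0+15·7·2=1422 → min 604 | M₂..M₆: k=2: 0+616+4·11·10=1056; k=3: 484+374+4·11·10=1298; k=4: 792+140+4·7·10=1212; k=5: 484+0+4·2·10=564 → min 564.
Length 6: M₁..M₆: k=1: 0+564+15·4·10=1164; k=2: 660+616+15·11·10=2926; k=3: 1144+374+15·11·10=3168; k=4: 1212+140+15·7·10=2402; k=5: 604+0+15·2·10=904 → min 904.
Optimal order: ((M₁·(M₂·(M₃·(M₄·M₅))))·M₆) with cost 904.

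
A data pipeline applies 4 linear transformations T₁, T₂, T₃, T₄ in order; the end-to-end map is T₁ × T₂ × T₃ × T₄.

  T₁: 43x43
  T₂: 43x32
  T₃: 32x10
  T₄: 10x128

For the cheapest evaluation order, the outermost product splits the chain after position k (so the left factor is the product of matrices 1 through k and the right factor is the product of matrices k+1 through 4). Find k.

Adjacent pairs: T₁T₂ = 43·43·32 = 59168; T₂T₃ = 43·32·10 = 13760; T₃T₄ = 32·10·128 = 40960.
Length 3: T₁..T₃: k=1: 0+13760+43·43·10=32250; k=2: 59168+0+43·32·10=72928 → min 32250 | T₂..T₄: k=2: 0+40960+43·32·128=217088; k=3: 13760+0+43·10·128=68800 → min 68800.
Top-level splits: k=1: (T₁..T₁)·(T₂..T₄) → 0+68800+43·43·128 = 305472; k=2: (T₁..T₂)·(T₃..T₄) → 59168+40960+43·32·128 = 276256; k=3: (T₁..T₃)·(T₄..T₄) → 32250+0+43·10·128 = 87290.
Best split is after T₃, i.e. k = 3.

3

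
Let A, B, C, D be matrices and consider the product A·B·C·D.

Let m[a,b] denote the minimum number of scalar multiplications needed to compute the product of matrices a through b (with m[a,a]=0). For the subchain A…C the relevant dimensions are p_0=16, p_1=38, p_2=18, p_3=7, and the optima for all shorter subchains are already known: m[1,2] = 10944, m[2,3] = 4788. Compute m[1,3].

m[1,3] = min over k∈[1,2] of m[1,k]+m[k+1,3]+p_{0}·p_k·p_{3}.
k=1: 0 + 4788 + 16·38·7 = 9044; k=2: 10944 + 0 + 16·18·7 = 12960.
Minimum: 9044 at k=1.

9044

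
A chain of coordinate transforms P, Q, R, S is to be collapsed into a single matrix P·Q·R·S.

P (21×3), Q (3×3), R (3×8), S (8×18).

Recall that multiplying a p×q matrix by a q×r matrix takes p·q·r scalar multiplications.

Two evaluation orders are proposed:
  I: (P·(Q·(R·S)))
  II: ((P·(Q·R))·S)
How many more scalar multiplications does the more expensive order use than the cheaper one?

1872

Order I = (P·(Q·(R·S))): (R·S): 3×8 by 8×18 → 3×18, cost 3·8·18 = 432; (Q·(R·S)): 3×3 by 3×18 → 3×18, cost 3·3·18 = 162; cumulative 594; (P·(Q·(R·S))): 21×3 by 3×18 → 21×18, cost 21·3·18 = 1134; cumulative 1728. Total 1728.
Order II = ((P·(Q·R))·S): (Q·R): 3×3 by 3×8 → 3×8, cost 3·3·8 = 72; (P·(Q·R)): 21×3 by 3×8 → 21×8, cost 21·3·8 = 504; cumulative 576; ((P·(Q·R))·S): 21×8 by 8×18 → 21×18, cost 21·8·18 = 3024; cumulative 3600. Total 3600.
Difference: |1728 − 3600| = 1872.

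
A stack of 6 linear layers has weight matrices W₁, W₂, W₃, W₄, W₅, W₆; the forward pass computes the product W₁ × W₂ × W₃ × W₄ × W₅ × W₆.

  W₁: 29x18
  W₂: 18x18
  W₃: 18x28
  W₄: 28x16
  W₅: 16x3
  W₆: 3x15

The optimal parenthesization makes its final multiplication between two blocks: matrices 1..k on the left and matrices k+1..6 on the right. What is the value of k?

5

Adjacent pairs: W₁W₂ = 29·18·18 = 9396; W₂W₃ = 18·18·28 = 9072; W₃W₄ = 18·28·16 = 8064; W₄W₅ = 28·16·3 = 1344; W₅W₆ = 16·3·15 = 720.
Length 3: W₁..W₃: k=1: 0+9072+29·18·28=23688; k=2: 9396+0+29·18·28=24012 → min 23688 | W₂..W₄: k=2: 0+8064+18·18·16=13248; k=3: 9072+0+18·28·16=17136 → min 13248 | W₃..W₅: k=3: 0+1344+18·28·3=2856; k=4: 8064+0+18·16·3=8928 → min 2856 | W₄..W₆: k=4: 0+720+28·16·15=7440; k=5: 1344+0+28·3·15=2604 → min 2604.
Length 4: W₁..W₄: k=1: 0+13248+29·18·16=21600; k=2: 9396+8064+29·18·16=25812; k=3: 23688+0+29·28·16=36680 → min 21600 | W₂..W₅: k=2: 0+2856+18·18·3=3828; k=3: 9072+1344+18·28·3=11928; k=4: 13248+0+18·16·3=14112 → min 3828 | W₃..W₆: k=3: 0+2604+18·28·15=10164; k=4: 8064+720+18·16·15=13104; k=5: 2856+0+18·3·15=3666 → min 3666.
Length 5: W₁..W₅: k=1: 0+3828+29·18·3=5394; k=2: 9396+2856+29·18·3=13818; k=3: 23688+1344+29·28·3=27468; k=4: 21600+0+29·16·3=22992 → min 5394 | W₂..W₆: k=2: 0+3666+18·18·15=8526; k=3: 9072+2604+18·28·15=19236; k=4: 13248+720+18·16·15=18288; k=5: 3828+0+18·3·15=4638 → min 4638.
Top-level splits: k=1: (W₁..W₁)·(W₂..W₆) → 0+4638+29·18·15 = 12468; k=2: (W₁..W₂)·(W₃..W₆) → 9396+3666+29·18·15 = 20892; k=3: (W₁..W₃)·(W₄..W₆) → 23688+2604+29·28·15 = 38472; k=4: (W₁..W₄)·(W₅..W₆) → 21600+720+29·16·15 = 29280; k=5: (W₁..W₅)·(W₆..W₆) → 5394+0+29·3·15 = 6699.
Best split is after W₅, i.e. k = 5.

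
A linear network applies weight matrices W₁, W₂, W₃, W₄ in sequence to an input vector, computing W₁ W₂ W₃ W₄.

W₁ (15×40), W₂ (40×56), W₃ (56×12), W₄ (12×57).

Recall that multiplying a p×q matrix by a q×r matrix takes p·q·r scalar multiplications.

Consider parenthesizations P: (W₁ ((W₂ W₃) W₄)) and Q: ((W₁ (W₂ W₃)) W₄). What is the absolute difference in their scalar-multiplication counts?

Order P = (W₁ ((W₂ W₃) W₄)): (W₂ W₃): 40×56 by 56×12 → 40×12, cost 40·56·12 = 26880; ((W₂ W₃) W₄): 40×12 by 12×57 → 40×57, cost 40·12·57 = 27360; cumulative 54240; (W₁ ((W₂ W₃) W₄)): 15×40 by 40×57 → 15×57, cost 15·40·57 = 34200; cumulative 88440. Total 88440.
Order Q = ((W₁ (W₂ W₃)) W₄): (W₂ W₃): 40×56 by 56×12 → 40×12, cost 40·56·12 = 26880; (W₁ (W₂ W₃)): 15×40 by 40×12 → 15×12, cost 15·40·12 = 7200; cumulative 34080; ((W₁ (W₂ W₃)) W₄): 15×12 by 12×57 → 15×57, cost 15·12·57 = 10260; cumulative 44340. Total 44340.
Difference: |88440 − 44340| = 44100.

44100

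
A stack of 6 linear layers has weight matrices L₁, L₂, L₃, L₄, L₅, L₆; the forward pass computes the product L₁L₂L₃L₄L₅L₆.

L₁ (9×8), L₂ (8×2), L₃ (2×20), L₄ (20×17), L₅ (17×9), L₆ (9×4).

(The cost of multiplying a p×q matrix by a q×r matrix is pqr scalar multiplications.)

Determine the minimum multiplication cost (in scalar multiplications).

Adjacent pairs: L₁L₂ = 9·8·2 = 144; L₂L₃ = 8·2·20 = 320; L₃L₄ = 2·20·17 = 680; L₄L₅ = 20·17·9 = 3060; L₅L₆ = 17·9·4 = 612.
Length 3: L₁..L₃: k=1: 0+320+9·8·20=1760; k=2: 144+0+9·2·20=504 → min 504 | L₂..L₄: k=2: 0+680+8·2·17=952; k=3: 320+0+8·20·17=3040 → min 952 | L₃..L₅: k=3: 0+3060+2·20·9=3420; k=4: 680+0+2·17·9=986 → min 986 | L₄..L₆: k=4: 0+612+20·17·4=1972; k=5: 3060+0+20·9·4=3780 → min 1972.
Length 4: L₁..L₄: k=1: 0+952+9·8·17=2176; k=2: 144+680+9·2·17=1130; k=3: 504+0+9·20·17=3564 → min 1130 | L₂..L₅: k=2: 0+986+8·2·9=1130; k=3: 320+3060+8·20·9=4820; k=4: 952+0+8·17·9=2176 → min 1130 | L₃..L₆: k=3: 0+1972+2·20·4=2132; k=4: 680+612+2·17·4=1428; k=5: 986+0+2·9·4=1058 → min 1058.
Length 5: L₁..L₅: k=1: 0+1130+9·8·9=1778; k=2: 144+986+9·2·9=1292; k=3: 504+3060+9·20·9=5184; k=4: 1130+0+9·17·9=2507 → min 1292 | L₂..L₆: k=2: 0+1058+8·2·4=1122; k=3: 320+1972+8·20·4=2932; k=4: 952+612+8·17·4=2108; k=5: 1130+0+8·9·4=1418 → min 1122.
Length 6: L₁..L₆: k=1: 0+1122+9·8·4=1410; k=2: 144+1058+9·2·4=1274; k=3: 504+1972+9·20·4=3196; k=4: 1130+612+9·17·4=2354; k=5: 1292+0+9·9·4=1616 → min 1274.
Optimal order: ((L₁L₂)(((L₃L₄)L₅)L₆)) with cost 1274.

1274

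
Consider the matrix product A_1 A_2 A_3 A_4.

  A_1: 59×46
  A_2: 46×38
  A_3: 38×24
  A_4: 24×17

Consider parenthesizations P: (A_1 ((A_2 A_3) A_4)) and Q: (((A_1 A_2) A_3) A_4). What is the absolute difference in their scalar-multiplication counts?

Order P = (A_1 ((A_2 A_3) A_4)): (A_2 A_3): 46×38 by 38×24 → 46×24, cost 46·38·24 = 41952; ((A_2 A_3) A_4): 46×24 by 24×17 → 46×17, cost 46·24·17 = 18768; cumulative 60720; (A_1 ((A_2 A_3) A_4)): 59×46 by 46×17 → 59×17, cost 59·46·17 = 46138; cumulative 106858. Total 106858.
Order Q = (((A_1 A_2) A_3) A_4): (A_1 A_2): 59×46 by 46×38 → 59×38, cost 59·46·38 = 103132; ((A_1 A_2) A_3): 59×38 by 38×24 → 59×24, cost 59·38·24 = 53808; cumulative 156940; (((A_1 A_2) A_3) A_4): 59×24 by 24×17 → 59×17, cost 59·24·17 = 24072; cumulative 181012. Total 181012.
Difference: |106858 − 181012| = 74154.

74154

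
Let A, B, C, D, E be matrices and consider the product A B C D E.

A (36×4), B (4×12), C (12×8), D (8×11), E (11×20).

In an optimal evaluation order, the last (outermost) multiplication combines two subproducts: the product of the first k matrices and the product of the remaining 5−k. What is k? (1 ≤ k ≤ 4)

Adjacent pairs: AB = 36·4·12 = 1728; BC = 4·12·8 = 384; CD = 12·8·11 = 1056; DE = 8·11·20 = 1760.
Length 3: A..C: k=1: 0+384+36·4·8=1536; k=2: 1728+0+36·12·8=5184 → min 1536 | B..D: k=2: 0+1056+4·12·11=1584; k=3: 384+0+4·8·11=736 → min 736 | C..E: k=3: 0+1760+12·8·20=3680; k=4: 1056+0+12·11·20=3696 → min 3680.
Length 4: A..D: k=1: 0+736+36·4·11=2320; k=2: 1728+1056+36·12·11=7536; k=3: 1536+0+36·8·11=4704 → min 2320 | B..E: k=2: 0+3680+4·12·20=4640; k=3: 384+1760+4·8·20=2784; k=4: 736+0+4·11·20=1616 → min 1616.
Top-level splits: k=1: (A..A)·(B..E) → 0+1616+36·4·20 = 4496; k=2: (A..B)·(C..E) → 1728+3680+36·12·20 = 14048; k=3: (A..C)·(D..E) → 1536+1760+36·8·20 = 9056; k=4: (A..D)·(E..E) → 2320+0+36·11·20 = 10240.
Best split is after A, i.e. k = 1.

1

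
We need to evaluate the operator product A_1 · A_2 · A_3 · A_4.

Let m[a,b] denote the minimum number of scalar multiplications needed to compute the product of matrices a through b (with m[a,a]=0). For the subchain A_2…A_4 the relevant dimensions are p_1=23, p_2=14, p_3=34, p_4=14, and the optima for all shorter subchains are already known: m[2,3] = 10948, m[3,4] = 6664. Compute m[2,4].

m[2,4] = min over k∈[2,3] of m[2,k]+m[k+1,4]+p_{1}·p_k·p_{4}.
k=2: 0 + 6664 + 23·14·14 = 11172; k=3: 10948 + 0 + 23·34·14 = 21896.
Minimum: 11172 at k=2.

11172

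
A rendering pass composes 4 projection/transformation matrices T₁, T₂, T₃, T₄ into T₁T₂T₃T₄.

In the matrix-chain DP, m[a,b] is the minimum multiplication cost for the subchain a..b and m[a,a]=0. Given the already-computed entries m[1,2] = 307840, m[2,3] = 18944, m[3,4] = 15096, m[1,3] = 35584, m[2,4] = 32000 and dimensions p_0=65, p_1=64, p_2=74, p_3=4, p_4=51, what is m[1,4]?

m[1,4] = min over k∈[1,3] of m[1,k]+m[k+1,4]+p_{0}·p_k·p_{4}.
k=1: 0 + 32000 + 65·64·51 = 244160; k=2: 307840 + 15096 + 65·74·51 = 568246; k=3: 35584 + 0 + 65·4·51 = 48844.
Minimum: 48844 at k=3.

48844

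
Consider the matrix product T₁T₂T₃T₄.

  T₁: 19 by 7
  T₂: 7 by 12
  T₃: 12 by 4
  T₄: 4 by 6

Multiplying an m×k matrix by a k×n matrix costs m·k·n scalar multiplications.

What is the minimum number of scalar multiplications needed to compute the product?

Adjacent pairs: T₁T₂ = 19·7·12 = 1596; T₂T₃ = 7·12·4 = 336; T₃T₄ = 12·4·6 = 288.
Length 3: T₁..T₃: k=1: 0+336+19·7·4=868; k=2: 1596+0+19·12·4=2508 → min 868 | T₂..T₄: k=2: 0+288+7·12·6=792; k=3: 336+0+7·4·6=504 → min 504.
Length 4: T₁..T₄: k=1: 0+504+19·7·6=1302; k=2: 1596+288+19·12·6=3252; k=3: 868+0+19·4·6=1324 → min 1302.
Optimal order: (T₁((T₂T₃)T₄)) with cost 1302.

1302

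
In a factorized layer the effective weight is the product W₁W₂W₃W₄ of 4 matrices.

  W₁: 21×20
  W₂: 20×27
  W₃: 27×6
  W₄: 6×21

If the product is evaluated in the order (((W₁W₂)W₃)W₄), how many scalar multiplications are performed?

17388

(W₁W₂): 21×20 by 20×27 → 21×27, cost 21·20·27 = 11340
((W₁W₂)W₃): 21×27 by 27×6 → 21×6, cost 21·27·6 = 3402; cumulative 14742
(((W₁W₂)W₃)W₄): 21×6 by 6×21 → 21×21, cost 21·6·21 = 2646; cumulative 17388
Total: 17388 scalar multiplications.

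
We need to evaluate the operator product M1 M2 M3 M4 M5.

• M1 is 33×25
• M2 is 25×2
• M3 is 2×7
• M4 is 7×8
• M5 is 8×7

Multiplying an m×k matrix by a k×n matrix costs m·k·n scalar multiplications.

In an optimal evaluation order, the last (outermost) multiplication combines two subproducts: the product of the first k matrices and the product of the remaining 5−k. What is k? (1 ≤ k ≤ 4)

2

Adjacent pairs: M1M2 = 33·25·2 = 1650; M2M3 = 25·2·7 = 350; M3M4 = 2·7·8 = 112; M4M5 = 7·8·7 = 392.
Length 3: M1..M3: k=1: 0+350+33·25·7=6125; k=2: 1650+0+33·2·7=2112 → min 2112 | M2..M4: k=2: 0+112+25·2·8=512; k=3: 350+0+25·7·8=1750 → min 512 | M3..M5: k=3: 0+392+2·7·7=490; k=4: 112+0+2·8·7=224 → min 224.
Length 4: M1..M4: k=1: 0+512+33·25·8=7112; k=2: 1650+112+33·2·8=2290; k=3: 2112+0+33·7·8=3960 → min 2290 | M2..M5: k=2: 0+224+25·2·7=574; k=3: 350+392+25·7·7=1967; k=4: 512+0+25·8·7=1912 → min 574.
Top-level splits: k=1: (M1..M1)·(M2..M5) → 0+574+33·25·7 = 6349; k=2: (M1..M2)·(M3..M5) → 1650+224+33·2·7 = 2336; k=3: (M1..M3)·(M4..M5) → 2112+392+33·7·7 = 4121; k=4: (M1..M4)·(M5..M5) → 2290+0+33·8·7 = 4138.
Best split is after M2, i.e. k = 2.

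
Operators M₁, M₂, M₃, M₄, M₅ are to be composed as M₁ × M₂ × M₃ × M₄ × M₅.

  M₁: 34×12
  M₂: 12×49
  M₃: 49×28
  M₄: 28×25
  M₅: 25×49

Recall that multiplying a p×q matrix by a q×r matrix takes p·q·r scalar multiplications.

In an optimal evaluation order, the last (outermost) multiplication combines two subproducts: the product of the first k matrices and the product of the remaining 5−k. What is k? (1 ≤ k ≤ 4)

1

Adjacent pairs: M₁M₂ = 34·12·49 = 19992; M₂M₃ = 12·49·28 = 16464; M₃M₄ = 49·28·25 = 34300; M₄M₅ = 28·25·49 = 34300.
Length 3: M₁..M₃: k=1: 0+16464+34·12·28=27888; k=2: 19992+0+34·49·28=66640 → min 27888 | M₂..M₄: k=2: 0+34300+12·49·25=49000; k=3: 16464+0+12·28·25=24864 → min 24864 | M₃..M₅: k=3: 0+34300+49·28·49=101528; k=4: 34300+0+49·25·49=94325 → min 94325.
Length 4: M₁..M₄: k=1: 0+24864+34·12·25=35064; k=2: 19992+34300+34·49·25=95942; k=3: 27888+0+34·28·25=51688 → min 35064 | M₂..M₅: k=2: 0+94325+12·49·49=123137; k=3: 16464+34300+12·28·49=67228; k=4: 24864+0+12·25·49=39564 → min 39564.
Top-level splits: k=1: (M₁..M₁)·(M₂..M₅) → 0+39564+34·12·49 = 59556; k=2: (M₁..M₂)·(M₃..M₅) → 19992+94325+34·49·49 = 195951; k=3: (M₁..M₃)·(M₄..M₅) → 27888+34300+34·28·49 = 108836; k=4: (M₁..M₄)·(M₅..M₅) → 35064+0+34·25·49 = 76714.
Best split is after M₁, i.e. k = 1.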